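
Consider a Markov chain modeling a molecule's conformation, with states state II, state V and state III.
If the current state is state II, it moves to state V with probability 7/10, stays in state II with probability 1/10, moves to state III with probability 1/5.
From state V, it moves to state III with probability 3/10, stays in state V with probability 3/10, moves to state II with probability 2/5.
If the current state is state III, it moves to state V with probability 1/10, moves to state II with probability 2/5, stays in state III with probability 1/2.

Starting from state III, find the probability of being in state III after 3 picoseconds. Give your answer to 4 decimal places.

Propagate the distribution vector 3 picoseconds from state III.
After 0 picoseconds: (0.0000, 0.0000, 1.0000)
After 1 picosecond: (0.4000, 0.1000, 0.5000)
After 2 picoseconds: (0.2800, 0.3600, 0.3600)
After 3 picoseconds: (0.3160, 0.3400, 0.3440)
P(in state III after 3 picoseconds) = 0.3440

0.3440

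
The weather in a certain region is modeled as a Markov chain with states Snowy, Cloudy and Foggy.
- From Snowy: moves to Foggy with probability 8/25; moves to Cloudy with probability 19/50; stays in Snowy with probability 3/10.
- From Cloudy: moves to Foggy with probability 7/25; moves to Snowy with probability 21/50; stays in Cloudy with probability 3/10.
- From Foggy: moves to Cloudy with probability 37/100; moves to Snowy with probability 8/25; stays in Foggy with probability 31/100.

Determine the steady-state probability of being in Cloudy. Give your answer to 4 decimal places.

Let the stationary distribution be π with π = πP and π_1 + π_2 + π_3 = 1.
π_1 = 0.3·π_1 + 0.42·π_2 + 0.32·π_3
π_2 = 0.38·π_1 + 0.3·π_2 + 0.37·π_3
Solving with the normalization constraint gives π = (0.3479, 0.3490, 0.3030).
So the stationary probability of Cloudy is 0.3490.

0.3490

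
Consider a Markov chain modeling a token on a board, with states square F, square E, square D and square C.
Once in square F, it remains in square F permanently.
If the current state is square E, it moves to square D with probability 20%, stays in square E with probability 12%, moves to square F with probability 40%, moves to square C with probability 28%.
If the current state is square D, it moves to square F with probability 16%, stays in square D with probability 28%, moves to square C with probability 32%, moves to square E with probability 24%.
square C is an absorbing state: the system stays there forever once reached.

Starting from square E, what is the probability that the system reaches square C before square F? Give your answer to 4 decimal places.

Let h(s) be the probability of absorption at square C starting from transient state s. Then h(square C) = 1 and h(square F) = 0. By first-step analysis:
h(square E) = 0.4·0 + 0.12·h(square E) + 0.2·h(square D) + 0.28·1
h(square D) = 0.16·0 + 0.24·h(square E) + 0.28·h(square D) + 0.32·1
Solving: h(square E) = 0.4536, h(square D) = 0.5956.
Starting from square E, the probability is 0.4536.

0.4536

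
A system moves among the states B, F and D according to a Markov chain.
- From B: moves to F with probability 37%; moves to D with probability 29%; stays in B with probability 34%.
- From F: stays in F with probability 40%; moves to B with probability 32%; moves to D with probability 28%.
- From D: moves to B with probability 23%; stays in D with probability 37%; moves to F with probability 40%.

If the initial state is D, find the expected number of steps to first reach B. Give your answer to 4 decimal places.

3.7594

Let t(s) be the expected number of steps to first reach B from state s, with t(B) = 0. Conditioning on the first step:
t(F) = 1 + 0.4·t(F) + 0.28·t(D)
t(D) = 1 + 0.4·t(F) + 0.37·t(D)
Solving: t(F) = 3.4211, t(D) = 3.7594.
Expected steps from D to B: 3.7594.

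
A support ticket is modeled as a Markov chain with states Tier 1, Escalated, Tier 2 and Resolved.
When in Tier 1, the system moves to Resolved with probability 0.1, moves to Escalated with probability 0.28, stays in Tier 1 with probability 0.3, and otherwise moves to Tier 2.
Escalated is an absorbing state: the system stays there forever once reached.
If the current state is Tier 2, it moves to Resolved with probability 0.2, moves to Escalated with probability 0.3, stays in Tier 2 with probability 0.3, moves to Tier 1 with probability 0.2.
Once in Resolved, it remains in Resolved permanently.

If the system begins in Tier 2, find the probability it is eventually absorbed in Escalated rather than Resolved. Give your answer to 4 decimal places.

Let h(s) be the probability of absorption at Escalated starting from transient state s. Then h(Escalated) = 1 and h(Resolved) = 0. By first-step analysis:
h(Tier 1) = 0.3·h(Tier 1) + 0.28·1 + 0.32·h(Tier 2) + 0.1·0
h(Tier 2) = 0.2·h(Tier 1) + 0.3·1 + 0.3·h(Tier 2) + 0.2·0
Solving: h(Tier 1) = 0.6854, h(Tier 2) = 0.6244.
Starting from Tier 2, the probability is 0.6244.

0.6244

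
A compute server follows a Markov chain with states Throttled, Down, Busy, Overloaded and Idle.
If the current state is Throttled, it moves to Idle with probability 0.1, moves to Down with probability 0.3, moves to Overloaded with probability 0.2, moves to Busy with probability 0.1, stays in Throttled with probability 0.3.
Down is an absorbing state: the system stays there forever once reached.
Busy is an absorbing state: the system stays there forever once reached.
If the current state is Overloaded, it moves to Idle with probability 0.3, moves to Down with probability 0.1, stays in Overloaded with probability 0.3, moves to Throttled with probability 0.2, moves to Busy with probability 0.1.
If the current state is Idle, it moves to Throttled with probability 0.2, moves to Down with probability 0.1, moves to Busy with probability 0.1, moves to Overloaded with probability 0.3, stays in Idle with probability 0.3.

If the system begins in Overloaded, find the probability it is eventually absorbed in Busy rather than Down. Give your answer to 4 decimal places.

Let h(s) be the probability of absorption at Busy starting from transient state s. Then h(Busy) = 1 and h(Down) = 0. By first-step analysis:
h(Throttled) = 0.3·h(Throttled) + 0.3·0 + 0.1·1 + 0.2·h(Overloaded) + 0.1·h(Idle)
h(Overloaded) = 0.2·h(Throttled) + 0.1·0 + 0.1·1 + 0.3·h(Overloaded) + 0.3·h(Idle)
h(Idle) = 0.2·h(Throttled) + 0.1·0 + 0.1·1 + 0.3·h(Overloaded) + 0.3·h(Idle)
Solving: h(Throttled) = 0.3182, h(Overloaded) = 0.4091, h(Idle) = 0.4091.
Starting from Overloaded, the probability is 0.4091.

0.4091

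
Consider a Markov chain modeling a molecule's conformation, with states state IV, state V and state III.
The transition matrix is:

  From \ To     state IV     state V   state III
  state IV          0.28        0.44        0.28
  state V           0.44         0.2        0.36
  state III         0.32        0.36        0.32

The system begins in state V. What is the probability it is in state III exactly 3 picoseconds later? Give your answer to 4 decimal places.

Propagate the distribution vector 3 picoseconds from state V.
After 0 picoseconds: (0.0000, 1.0000, 0.0000)
After 1 picosecond: (0.4400, 0.2000, 0.3600)
After 2 picoseconds: (0.3264, 0.3632, 0.3104)
After 3 picoseconds: (0.3505, 0.3280, 0.3215)
P(in state III after 3 picoseconds) = 0.3215

0.3215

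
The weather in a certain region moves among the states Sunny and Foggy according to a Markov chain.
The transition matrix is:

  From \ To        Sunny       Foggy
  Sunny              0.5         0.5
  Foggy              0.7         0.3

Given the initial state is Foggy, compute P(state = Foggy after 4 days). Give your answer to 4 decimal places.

0.4176

Propagate the distribution vector 4 days from Foggy.
After 0 days: (0.0000, 1.0000)
After 1 day: (0.7000, 0.3000)
After 2 days: (0.5600, 0.4400)
After 3 days: (0.5880, 0.4120)
After 4 days: (0.5824, 0.4176)
P(in Foggy after 4 days) = 0.4176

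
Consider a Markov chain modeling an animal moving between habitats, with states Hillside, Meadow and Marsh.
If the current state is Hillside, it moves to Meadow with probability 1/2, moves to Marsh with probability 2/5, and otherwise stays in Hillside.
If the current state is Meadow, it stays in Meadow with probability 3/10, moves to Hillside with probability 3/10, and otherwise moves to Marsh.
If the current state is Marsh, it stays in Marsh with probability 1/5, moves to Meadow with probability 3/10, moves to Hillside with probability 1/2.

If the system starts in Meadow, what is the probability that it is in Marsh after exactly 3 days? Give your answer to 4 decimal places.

0.3360

Propagate the distribution vector 3 days from Meadow.
After 0 days: (0.0000, 1.0000, 0.0000)
After 1 day: (0.3000, 0.3000, 0.4000)
After 2 days: (0.3200, 0.3600, 0.3200)
After 3 days: (0.3000, 0.3640, 0.3360)
P(in Marsh after 3 days) = 0.3360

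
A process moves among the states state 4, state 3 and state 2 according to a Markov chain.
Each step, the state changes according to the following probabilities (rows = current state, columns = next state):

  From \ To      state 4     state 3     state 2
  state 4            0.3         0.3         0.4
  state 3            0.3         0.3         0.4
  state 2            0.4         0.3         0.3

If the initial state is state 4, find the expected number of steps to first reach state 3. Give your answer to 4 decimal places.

3.3333

Let t(s) be the expected number of steps to first reach state 3 from state s, with t(state 3) = 0. Conditioning on the first step:
t(state 4) = 1 + 0.3·t(state 4) + 0.4·t(state 2)
t(state 2) = 1 + 0.4·t(state 4) + 0.3·t(state 2)
Solving: t(state 4) = 3.3333, t(state 2) = 3.3333.
Expected steps from state 4 to state 3: 3.3333.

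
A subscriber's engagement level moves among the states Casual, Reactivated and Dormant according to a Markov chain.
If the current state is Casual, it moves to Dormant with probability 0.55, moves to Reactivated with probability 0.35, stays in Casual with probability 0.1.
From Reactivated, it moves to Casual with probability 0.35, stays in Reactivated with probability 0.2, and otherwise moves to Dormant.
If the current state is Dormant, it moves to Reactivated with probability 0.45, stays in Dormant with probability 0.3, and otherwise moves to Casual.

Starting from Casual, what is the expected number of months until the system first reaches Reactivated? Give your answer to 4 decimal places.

Let t(s) be the expected number of months to first reach Reactivated from state s, with t(Reactivated) = 0. Conditioning on the first month:
t(Casual) = 1 + 0.1·t(Casual) + 0.55·t(Dormant)
t(Dormant) = 1 + 0.25·t(Casual) + 0.3·t(Dormant)
Solving: t(Casual) = 2.5381, t(Dormant) = 2.3350.
Expected months from Casual to Reactivated: 2.5381.

2.5381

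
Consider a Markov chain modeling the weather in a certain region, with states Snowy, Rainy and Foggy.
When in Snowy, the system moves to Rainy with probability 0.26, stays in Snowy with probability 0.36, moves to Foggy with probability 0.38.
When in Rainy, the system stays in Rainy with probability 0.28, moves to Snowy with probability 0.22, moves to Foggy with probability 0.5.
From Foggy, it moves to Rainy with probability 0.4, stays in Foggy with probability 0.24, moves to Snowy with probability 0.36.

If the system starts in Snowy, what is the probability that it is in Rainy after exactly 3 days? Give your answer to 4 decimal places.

Propagate the distribution vector 3 days from Snowy.
After 0 days: (1.0000, 0.0000, 0.0000)
After 1 day: (0.3600, 0.2600, 0.3800)
After 2 days: (0.3236, 0.3184, 0.3580)
After 3 days: (0.3154, 0.3165, 0.3681)
P(in Rainy after 3 days) = 0.3165

0.3165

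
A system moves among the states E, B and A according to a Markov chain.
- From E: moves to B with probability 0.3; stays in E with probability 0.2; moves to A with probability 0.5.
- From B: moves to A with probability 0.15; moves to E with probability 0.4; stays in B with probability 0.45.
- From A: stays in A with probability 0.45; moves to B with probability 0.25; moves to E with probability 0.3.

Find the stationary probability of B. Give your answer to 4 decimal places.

Let the stationary distribution be π with π = πP and π_1 + π_2 + π_3 = 1.
π_1 = 0.2·π_1 + 0.4·π_2 + 0.3·π_3
π_2 = 0.3·π_1 + 0.45·π_2 + 0.25·π_3
Solving with the normalization constraint gives π = (0.3029, 0.3314, 0.3657).
So the stationary probability of B is 0.3314.

0.3314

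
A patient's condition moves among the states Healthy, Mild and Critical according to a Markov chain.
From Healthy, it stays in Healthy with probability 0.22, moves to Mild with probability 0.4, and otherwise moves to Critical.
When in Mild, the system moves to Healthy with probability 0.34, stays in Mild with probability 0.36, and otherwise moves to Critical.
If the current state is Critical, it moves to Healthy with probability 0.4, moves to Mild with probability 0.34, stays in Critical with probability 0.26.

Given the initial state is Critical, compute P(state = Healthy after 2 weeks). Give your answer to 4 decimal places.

Sum over the intermediate state after 1 week:
P = P(Critical→Healthy)·P(Healthy→Healthy) + P(Critical→Mild)·P(Mild→Healthy) + P(Critical→Critical)·P(Critical→Healthy)
  = 0.4×0.22 + 0.34×0.34 + 0.26×0.4
  = 0.0880 + 0.1156 + 0.1040 = 0.3076

0.3076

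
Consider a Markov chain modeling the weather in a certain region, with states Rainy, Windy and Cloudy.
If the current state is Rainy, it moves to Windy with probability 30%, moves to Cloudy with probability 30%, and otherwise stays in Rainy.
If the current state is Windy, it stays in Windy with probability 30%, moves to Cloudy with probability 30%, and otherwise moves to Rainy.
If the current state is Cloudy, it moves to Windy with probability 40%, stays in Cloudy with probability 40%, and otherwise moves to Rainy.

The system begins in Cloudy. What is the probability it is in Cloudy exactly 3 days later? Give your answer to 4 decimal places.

0.3340

Propagate the distribution vector 3 days from Cloudy.
After 0 days: (0.0000, 0.0000, 1.0000)
After 1 day: (0.2000, 0.4000, 0.4000)
After 2 days: (0.3200, 0.3400, 0.3400)
After 3 days: (0.3320, 0.3340, 0.3340)
P(in Cloudy after 3 days) = 0.3340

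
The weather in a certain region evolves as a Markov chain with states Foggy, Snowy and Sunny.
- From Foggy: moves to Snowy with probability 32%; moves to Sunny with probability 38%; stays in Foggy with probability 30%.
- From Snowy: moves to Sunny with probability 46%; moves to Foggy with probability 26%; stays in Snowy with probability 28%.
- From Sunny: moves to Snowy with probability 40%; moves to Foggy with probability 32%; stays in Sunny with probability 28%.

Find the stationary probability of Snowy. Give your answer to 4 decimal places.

Let the stationary distribution be π with π = πP and π_1 + π_2 + π_3 = 1.
π_1 = 0.3·π_1 + 0.26·π_2 + 0.32·π_3
π_2 = 0.32·π_1 + 0.28·π_2 + 0.4·π_3
Solving with the normalization constraint gives π = (0.2940, 0.3361, 0.3699).
So the stationary probability of Snowy is 0.3361.

0.3361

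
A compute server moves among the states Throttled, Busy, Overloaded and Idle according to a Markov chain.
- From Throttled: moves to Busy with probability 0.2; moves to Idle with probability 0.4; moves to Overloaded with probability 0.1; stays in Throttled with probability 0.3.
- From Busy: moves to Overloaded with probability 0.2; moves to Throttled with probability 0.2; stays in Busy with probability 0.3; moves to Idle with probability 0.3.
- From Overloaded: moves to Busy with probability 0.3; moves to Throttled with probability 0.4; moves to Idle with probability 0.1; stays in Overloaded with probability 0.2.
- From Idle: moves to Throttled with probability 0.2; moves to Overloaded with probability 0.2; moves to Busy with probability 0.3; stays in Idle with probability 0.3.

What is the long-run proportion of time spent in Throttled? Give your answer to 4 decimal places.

0.2609

Let the stationary distribution be π with π = πP and π_1 + π_2 + π_3 + π_4 = 1.
π_1 = 0.3·π_1 + 0.2·π_2 + 0.4·π_3 + 0.2·π_4
π_2 = 0.2·π_1 + 0.3·π_2 + 0.3·π_3 + 0.3·π_4
π_3 = 0.1·π_1 + 0.2·π_2 + 0.2·π_3 + 0.2·π_4
Solving with the normalization constraint gives π = (0.2609, 0.2739, 0.1739, 0.2913).
So the stationary probability of Throttled is 0.2609.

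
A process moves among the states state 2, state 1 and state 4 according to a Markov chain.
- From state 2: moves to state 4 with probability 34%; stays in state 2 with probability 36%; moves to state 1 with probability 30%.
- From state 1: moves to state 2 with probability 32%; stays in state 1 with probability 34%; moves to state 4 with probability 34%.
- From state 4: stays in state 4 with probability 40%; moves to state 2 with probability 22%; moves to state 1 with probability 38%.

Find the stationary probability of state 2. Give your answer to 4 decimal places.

Let the stationary distribution be π with π = πP and π_1 + π_2 + π_3 = 1.
π_1 = 0.36·π_1 + 0.32·π_2 + 0.22·π_3
π_2 = 0.3·π_1 + 0.34·π_2 + 0.38·π_3
Solving with the normalization constraint gives π = (0.2957, 0.3426, 0.3617).
So the stationary probability of state 2 is 0.2957.

0.2957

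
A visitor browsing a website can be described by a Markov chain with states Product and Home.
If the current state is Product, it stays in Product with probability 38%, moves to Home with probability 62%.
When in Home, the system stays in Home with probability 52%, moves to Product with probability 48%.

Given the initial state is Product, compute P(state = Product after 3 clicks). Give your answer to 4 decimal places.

0.4358

Propagate the distribution vector 3 clicks from Product.
After 0 clicks: (1.0000, 0.0000)
After 1 click: (0.3800, 0.6200)
After 2 clicks: (0.4420, 0.5580)
After 3 clicks: (0.4358, 0.5642)
P(in Product after 3 clicks) = 0.4358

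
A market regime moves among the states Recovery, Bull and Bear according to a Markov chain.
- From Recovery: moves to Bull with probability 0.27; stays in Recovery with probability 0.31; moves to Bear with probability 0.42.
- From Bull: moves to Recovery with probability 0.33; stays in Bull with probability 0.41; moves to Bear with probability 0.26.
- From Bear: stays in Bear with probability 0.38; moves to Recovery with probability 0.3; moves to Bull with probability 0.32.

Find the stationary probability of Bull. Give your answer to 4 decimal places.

Let the stationary distribution be π with π = πP and π_1 + π_2 + π_3 = 1.
π_1 = 0.31·π_1 + 0.33·π_2 + 0.3·π_3
π_2 = 0.27·π_1 + 0.41·π_2 + 0.32·π_3
Solving with the normalization constraint gives π = (0.3132, 0.3344, 0.3524).
So the stationary probability of Bull is 0.3344.

0.3344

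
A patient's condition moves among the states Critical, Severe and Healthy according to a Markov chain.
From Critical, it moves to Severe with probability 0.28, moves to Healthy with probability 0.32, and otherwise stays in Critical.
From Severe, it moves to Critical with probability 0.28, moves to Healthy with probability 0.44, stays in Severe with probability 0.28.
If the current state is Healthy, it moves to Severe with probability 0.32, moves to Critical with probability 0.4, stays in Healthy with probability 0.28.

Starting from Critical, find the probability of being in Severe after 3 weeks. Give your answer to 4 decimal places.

Propagate the distribution vector 3 weeks from Critical.
After 0 weeks: (1.0000, 0.0000, 0.0000)
After 1 week: (0.4000, 0.2800, 0.3200)
After 2 weeks: (0.3664, 0.2928, 0.3408)
After 3 weeks: (0.3649, 0.2936, 0.3415)
P(in Severe after 3 weeks) = 0.2936

0.2936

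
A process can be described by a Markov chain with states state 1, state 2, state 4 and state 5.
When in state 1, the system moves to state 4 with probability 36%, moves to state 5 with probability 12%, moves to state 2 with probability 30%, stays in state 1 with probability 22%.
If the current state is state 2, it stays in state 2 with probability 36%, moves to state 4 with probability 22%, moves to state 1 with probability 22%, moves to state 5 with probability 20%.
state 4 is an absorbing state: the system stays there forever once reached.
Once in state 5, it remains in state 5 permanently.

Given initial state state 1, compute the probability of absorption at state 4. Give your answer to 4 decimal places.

Let h(s) be the probability of absorption at state 4 starting from transient state s. Then h(state 4) = 1 and h(state 5) = 0. By first-step analysis:
h(state 1) = 0.22·h(state 1) + 0.3·h(state 2) + 0.36·1 + 0.12·0
h(state 2) = 0.22·h(state 1) + 0.36·h(state 2) + 0.22·1 + 0.2·0
Solving: h(state 1) = 0.6842, h(state 2) = 0.5789.
Starting from state 1, the probability is 0.6842.

0.6842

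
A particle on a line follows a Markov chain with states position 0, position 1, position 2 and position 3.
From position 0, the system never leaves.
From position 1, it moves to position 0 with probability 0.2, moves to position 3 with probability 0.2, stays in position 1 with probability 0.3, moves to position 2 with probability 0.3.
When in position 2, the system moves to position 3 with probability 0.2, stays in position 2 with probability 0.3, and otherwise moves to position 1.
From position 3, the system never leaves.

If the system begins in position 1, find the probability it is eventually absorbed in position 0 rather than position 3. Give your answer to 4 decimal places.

Let h(s) be the probability of absorption at position 0 starting from transient state s. Then h(position 0) = 1 and h(position 3) = 0. By first-step analysis:
h(position 1) = 0.2·1 + 0.3·h(position 1) + 0.3·h(position 2) + 0.2·0
h(position 2) = 0.5·h(position 1) + 0.3·h(position 2) + 0.2·0
Solving: h(position 1) = 0.4118, h(position 2) = 0.2941.
Starting from position 1, the probability is 0.4118.

0.4118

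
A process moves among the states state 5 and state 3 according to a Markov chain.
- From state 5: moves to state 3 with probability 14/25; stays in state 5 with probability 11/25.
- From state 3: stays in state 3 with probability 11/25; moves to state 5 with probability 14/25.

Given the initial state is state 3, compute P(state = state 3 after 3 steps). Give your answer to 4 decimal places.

Propagate the distribution vector 3 steps from state 3.
After 0 steps: (0.0000, 1.0000)
After 1 step: (0.5600, 0.4400)
After 2 steps: (0.4928, 0.5072)
After 3 steps: (0.5009, 0.4991)
P(in state 3 after 3 steps) = 0.4991

0.4991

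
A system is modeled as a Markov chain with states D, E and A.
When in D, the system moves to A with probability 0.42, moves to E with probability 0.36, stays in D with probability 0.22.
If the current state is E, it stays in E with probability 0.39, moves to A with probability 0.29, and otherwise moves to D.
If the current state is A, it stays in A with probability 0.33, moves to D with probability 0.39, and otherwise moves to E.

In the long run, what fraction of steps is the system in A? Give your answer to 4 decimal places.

0.3444

Let the stationary distribution be π with π = πP and π_1 + π_2 + π_3 = 1.
π_1 = 0.22·π_1 + 0.32·π_2 + 0.39·π_3
π_2 = 0.36·π_1 + 0.39·π_2 + 0.28·π_3
Solving with the normalization constraint gives π = (0.3128, 0.3427, 0.3444).
So the stationary probability of A is 0.3444.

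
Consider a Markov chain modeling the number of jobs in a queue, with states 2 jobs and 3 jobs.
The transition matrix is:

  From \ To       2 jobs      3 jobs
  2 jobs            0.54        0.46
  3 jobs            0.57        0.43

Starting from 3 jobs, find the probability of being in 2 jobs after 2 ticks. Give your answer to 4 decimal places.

0.5529

Sum over the intermediate state after 1 tick:
P = P(3 jobs→2 jobs)·P(2 jobs→2 jobs) + P(3 jobs→3 jobs)·P(3 jobs→2 jobs)
  = 0.57×0.54 + 0.43×0.57
  = 0.3078 + 0.2451 = 0.5529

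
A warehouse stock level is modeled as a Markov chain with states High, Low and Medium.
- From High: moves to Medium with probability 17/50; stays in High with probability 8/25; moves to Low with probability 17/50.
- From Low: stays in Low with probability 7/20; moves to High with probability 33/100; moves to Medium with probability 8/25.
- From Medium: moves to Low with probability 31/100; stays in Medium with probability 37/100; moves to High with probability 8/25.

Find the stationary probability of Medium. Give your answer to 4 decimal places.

Let the stationary distribution be π with π = πP and π_1 + π_2 + π_3 = 1.
π_1 = 0.32·π_1 + 0.33·π_2 + 0.32·π_3
π_2 = 0.34·π_1 + 0.35·π_2 + 0.31·π_3
Solving with the normalization constraint gives π = (0.3233, 0.3330, 0.3436).
So the stationary probability of Medium is 0.3436.

0.3436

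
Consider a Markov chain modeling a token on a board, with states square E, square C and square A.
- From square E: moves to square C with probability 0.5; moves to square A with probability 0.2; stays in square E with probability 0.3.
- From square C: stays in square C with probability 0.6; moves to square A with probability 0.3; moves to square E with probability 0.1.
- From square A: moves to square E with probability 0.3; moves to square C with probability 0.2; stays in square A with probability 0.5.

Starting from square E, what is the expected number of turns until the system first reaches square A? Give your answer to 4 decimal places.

3.9130

Let t(s) be the expected number of turns to first reach square A from state s, with t(square A) = 0. Conditioning on the first turn:
t(square E) = 1 + 0.3·t(square E) + 0.5·t(square C)
t(square C) = 1 + 0.1·t(square E) + 0.6·t(square C)
Solving: t(square E) = 3.9130, t(square C) = 3.4783.
Expected turns from square E to square A: 3.9130.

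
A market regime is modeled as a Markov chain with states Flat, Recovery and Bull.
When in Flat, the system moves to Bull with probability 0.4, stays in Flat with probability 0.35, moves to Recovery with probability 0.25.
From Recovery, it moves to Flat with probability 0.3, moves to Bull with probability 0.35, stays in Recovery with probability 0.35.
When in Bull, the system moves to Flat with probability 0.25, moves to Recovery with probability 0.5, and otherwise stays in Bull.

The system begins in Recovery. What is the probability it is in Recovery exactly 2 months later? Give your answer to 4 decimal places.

Sum over the intermediate state after 1 month:
P = P(Recovery→Flat)·P(Flat→Recovery) + P(Recovery→Recovery)·P(Recovery→Recovery) + P(Recovery→Bull)·P(Bull→Recovery)
  = 0.3×0.25 + 0.35×0.35 + 0.35×0.5
  = 0.0750 + 0.1225 + 0.1750 = 0.3725

0.3725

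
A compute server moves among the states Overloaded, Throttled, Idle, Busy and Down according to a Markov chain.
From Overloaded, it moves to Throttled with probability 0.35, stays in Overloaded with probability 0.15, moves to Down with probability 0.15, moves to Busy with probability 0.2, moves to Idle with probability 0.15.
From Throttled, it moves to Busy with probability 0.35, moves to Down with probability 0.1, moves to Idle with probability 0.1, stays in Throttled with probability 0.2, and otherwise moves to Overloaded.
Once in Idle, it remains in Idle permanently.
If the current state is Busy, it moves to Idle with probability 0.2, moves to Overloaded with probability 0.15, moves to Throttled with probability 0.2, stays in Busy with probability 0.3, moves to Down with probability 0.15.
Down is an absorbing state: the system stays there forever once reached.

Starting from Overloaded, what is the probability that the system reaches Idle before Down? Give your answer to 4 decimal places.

0.5233

Let h(s) be the probability of absorption at Idle starting from transient state s. Then h(Idle) = 1 and h(Down) = 0. By first-step analysis:
h(Overloaded) = 0.15·h(Overloaded) + 0.35·h(Throttled) + 0.15·1 + 0.2·h(Busy) + 0.15·0
h(Throttled) = 0.25·h(Overloaded) + 0.2·h(Throttled) + 0.1·1 + 0.35·h(Busy) + 0.1·0
h(Busy) = 0.15·h(Overloaded) + 0.2·h(Throttled) + 0.2·1 + 0.3·h(Busy) + 0.15·0
Solving: h(Overloaded) = 0.5233, h(Throttled) = 0.5287, h(Busy) = 0.5489.
Starting from Overloaded, the probability is 0.5233.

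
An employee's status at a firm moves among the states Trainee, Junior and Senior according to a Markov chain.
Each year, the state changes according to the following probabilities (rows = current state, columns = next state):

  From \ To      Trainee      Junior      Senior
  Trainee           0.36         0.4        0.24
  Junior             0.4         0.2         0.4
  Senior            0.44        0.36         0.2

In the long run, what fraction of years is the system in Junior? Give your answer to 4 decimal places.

Let the stationary distribution be π with π = πP and π_1 + π_2 + π_3 = 1.
π_1 = 0.36·π_1 + 0.4·π_2 + 0.44·π_3
π_2 = 0.4·π_1 + 0.2·π_2 + 0.36·π_3
Solving with the normalization constraint gives π = (0.3954, 0.3240, 0.2806).
So the stationary probability of Junior is 0.3240.

0.3240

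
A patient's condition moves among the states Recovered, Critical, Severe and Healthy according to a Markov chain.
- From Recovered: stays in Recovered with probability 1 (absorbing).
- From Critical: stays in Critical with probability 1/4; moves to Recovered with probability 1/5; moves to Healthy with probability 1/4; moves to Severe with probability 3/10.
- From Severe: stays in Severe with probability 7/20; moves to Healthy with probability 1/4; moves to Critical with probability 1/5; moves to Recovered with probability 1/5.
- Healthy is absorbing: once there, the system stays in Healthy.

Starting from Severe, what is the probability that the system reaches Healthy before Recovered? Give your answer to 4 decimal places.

Let h(s) be the probability of absorption at Healthy starting from transient state s. Then h(Healthy) = 1 and h(Recovered) = 0. By first-step analysis:
h(Critical) = 0.2·0 + 0.25·h(Critical) + 0.3·h(Severe) + 0.25·1
h(Severe) = 0.2·0 + 0.2·h(Critical) + 0.35·h(Severe) + 0.25·1
Solving: h(Critical) = 0.5556, h(Severe) = 0.5556.
Starting from Severe, the probability is 0.5556.

0.5556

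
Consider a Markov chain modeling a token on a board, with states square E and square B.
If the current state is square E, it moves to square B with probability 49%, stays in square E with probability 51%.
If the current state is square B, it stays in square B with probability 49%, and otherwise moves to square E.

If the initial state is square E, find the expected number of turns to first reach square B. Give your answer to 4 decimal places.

Let t(s) be the expected number of turns to first reach square B from state s, with t(square B) = 0. Conditioning on the first turn:
t(square E) = 1 + 0.51·t(square E)
Solving: t(square E) = 2.0408.
Expected turns from square E to square B: 2.0408.

2.0408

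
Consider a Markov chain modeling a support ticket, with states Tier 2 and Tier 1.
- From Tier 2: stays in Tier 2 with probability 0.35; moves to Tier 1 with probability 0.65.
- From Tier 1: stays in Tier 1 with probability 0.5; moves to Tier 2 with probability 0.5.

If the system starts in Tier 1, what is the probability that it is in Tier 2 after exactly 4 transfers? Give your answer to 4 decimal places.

Propagate the distribution vector 4 transfers from Tier 1.
After 0 transfers: (0.0000, 1.0000)
After 1 transfer: (0.5000, 0.5000)
After 2 transfers: (0.4250, 0.5750)
After 3 transfers: (0.4363, 0.5638)
After 4 transfers: (0.4346, 0.5654)
P(in Tier 2 after 4 transfers) = 0.4346

0.4346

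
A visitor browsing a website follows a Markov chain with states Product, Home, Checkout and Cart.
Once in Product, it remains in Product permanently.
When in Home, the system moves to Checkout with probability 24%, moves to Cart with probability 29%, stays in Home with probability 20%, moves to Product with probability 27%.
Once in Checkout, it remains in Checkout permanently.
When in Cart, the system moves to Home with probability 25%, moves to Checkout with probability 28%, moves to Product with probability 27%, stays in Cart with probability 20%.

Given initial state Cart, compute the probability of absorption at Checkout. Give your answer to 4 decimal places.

0.5004

Let h(s) be the probability of absorption at Checkout starting from transient state s. Then h(Checkout) = 1 and h(Product) = 0. By first-step analysis:
h(Home) = 0.27·0 + 0.2·h(Home) + 0.24·1 + 0.29·h(Cart)
h(Cart) = 0.27·0 + 0.25·h(Home) + 0.28·1 + 0.2·h(Cart)
Solving: h(Home) = 0.4814, h(Cart) = 0.5004.
Starting from Cart, the probability is 0.5004.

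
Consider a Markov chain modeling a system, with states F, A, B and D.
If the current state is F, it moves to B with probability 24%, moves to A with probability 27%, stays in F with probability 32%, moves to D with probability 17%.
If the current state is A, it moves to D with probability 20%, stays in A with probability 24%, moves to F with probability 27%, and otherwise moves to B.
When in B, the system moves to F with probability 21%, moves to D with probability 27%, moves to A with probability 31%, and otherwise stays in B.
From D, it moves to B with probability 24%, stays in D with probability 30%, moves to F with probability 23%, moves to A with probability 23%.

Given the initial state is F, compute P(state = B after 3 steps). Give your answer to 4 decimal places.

0.2458

Propagate the distribution vector 3 steps from F.
After 0 steps: (1.0000, 0.0000, 0.0000, 0.0000)
After 1 step: (0.3200, 0.2700, 0.2400, 0.1700)
After 2 steps: (0.2648, 0.2647, 0.2463, 0.2242)
After 3 steps: (0.2595, 0.2629, 0.2458, 0.2317)
P(in B after 3 steps) = 0.2458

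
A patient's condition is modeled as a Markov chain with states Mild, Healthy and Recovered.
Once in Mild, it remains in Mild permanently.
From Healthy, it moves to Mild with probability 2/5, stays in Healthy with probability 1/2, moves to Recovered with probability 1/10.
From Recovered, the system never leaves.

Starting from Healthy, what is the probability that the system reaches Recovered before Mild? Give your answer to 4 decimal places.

0.2000

Let h(s) be the probability of absorption at Recovered starting from transient state s. Then h(Recovered) = 1 and h(Mild) = 0. By first-step analysis:
h(Healthy) = 0.4·0 + 0.5·h(Healthy) + 0.1·1
Solving: h(Healthy) = 0.2000.
Starting from Healthy, the probability is 0.2000.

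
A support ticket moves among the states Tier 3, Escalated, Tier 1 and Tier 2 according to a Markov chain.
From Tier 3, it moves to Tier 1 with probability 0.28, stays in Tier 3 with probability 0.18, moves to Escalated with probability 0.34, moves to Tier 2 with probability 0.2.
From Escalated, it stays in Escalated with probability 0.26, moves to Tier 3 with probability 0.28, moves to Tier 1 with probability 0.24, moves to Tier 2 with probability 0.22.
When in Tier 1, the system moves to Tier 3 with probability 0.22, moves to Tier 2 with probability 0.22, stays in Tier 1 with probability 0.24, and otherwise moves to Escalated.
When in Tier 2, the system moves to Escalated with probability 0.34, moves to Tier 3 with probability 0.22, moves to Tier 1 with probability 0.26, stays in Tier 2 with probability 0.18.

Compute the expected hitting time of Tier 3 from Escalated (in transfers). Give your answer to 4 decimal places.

Let t(s) be the expected number of transfers to first reach Tier 3 from state s, with t(Tier 3) = 0. Conditioning on the first transfer:
t(Escalated) = 1 + 0.26·t(Escalated) + 0.24·t(Tier 1) + 0.22·t(Tier 2)
t(Tier 1) = 1 + 0.32·t(Escalated) + 0.24·t(Tier 1) + 0.22·t(Tier 2)
t(Tier 2) = 1 + 0.34·t(Escalated) + 0.26·t(Tier 1) + 0.18·t(Tier 2)
Solving: t(Escalated) = 3.9580, t(Tier 1) = 4.1955, t(Tier 2) = 4.1909.
Expected transfers from Escalated to Tier 3: 3.9580.

3.9580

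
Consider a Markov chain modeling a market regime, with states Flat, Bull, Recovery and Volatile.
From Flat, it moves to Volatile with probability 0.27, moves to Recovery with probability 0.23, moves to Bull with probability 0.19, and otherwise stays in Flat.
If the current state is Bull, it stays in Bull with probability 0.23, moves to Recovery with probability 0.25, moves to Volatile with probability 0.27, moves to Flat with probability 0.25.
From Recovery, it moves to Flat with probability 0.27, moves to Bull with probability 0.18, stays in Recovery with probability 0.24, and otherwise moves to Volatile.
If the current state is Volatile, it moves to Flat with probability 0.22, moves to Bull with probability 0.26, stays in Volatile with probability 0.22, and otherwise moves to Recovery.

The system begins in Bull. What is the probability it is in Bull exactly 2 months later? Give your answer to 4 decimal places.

Propagate the distribution vector 2 months from Bull.
After 0 months: (0.0000, 1.0000, 0.0000, 0.0000)
After 1 month: (0.2500, 0.2300, 0.2500, 0.2700)
After 2 months: (0.2619, 0.2156, 0.2560, 0.2665)
P(in Bull after 2 months) = 0.2156

0.2156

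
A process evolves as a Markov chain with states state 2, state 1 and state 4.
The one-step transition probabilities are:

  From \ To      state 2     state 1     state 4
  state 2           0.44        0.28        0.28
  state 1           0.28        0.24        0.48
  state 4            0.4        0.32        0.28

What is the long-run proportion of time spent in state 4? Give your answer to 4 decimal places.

0.3364

Let the stationary distribution be π with π = πP and π_1 + π_2 + π_3 = 1.
π_1 = 0.44·π_1 + 0.28·π_2 + 0.4·π_3
π_2 = 0.28·π_1 + 0.24·π_2 + 0.32·π_3
Solving with the normalization constraint gives π = (0.3814, 0.2822, 0.3364).
So the stationary probability of state 4 is 0.3364.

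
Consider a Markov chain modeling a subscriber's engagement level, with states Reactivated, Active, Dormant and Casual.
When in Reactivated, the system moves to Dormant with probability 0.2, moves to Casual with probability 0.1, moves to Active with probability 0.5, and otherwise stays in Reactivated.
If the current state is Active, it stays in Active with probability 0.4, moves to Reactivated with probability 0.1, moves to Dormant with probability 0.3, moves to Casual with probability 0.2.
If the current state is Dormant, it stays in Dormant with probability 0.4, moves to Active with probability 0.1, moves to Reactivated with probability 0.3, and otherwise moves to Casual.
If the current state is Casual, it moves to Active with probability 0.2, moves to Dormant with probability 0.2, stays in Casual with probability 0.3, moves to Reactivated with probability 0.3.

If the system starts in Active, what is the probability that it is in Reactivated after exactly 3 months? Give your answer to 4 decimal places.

0.2230

Propagate the distribution vector 3 months from Active.
After 0 months: (0.0000, 1.0000, 0.0000, 0.0000)
After 1 month: (0.1000, 0.4000, 0.3000, 0.2000)
After 2 months: (0.2100, 0.2800, 0.3000, 0.2100)
After 3 months: (0.2230, 0.2890, 0.2880, 0.2000)
P(in Reactivated after 3 months) = 0.2230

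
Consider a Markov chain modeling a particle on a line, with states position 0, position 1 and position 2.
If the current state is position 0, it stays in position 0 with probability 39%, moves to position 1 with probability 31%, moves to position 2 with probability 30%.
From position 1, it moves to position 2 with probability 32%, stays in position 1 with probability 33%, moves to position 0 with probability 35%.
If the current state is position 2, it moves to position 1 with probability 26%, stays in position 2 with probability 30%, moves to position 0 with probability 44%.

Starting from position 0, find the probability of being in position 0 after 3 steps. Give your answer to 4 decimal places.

0.3933

Propagate the distribution vector 3 steps from position 0.
After 0 steps: (1.0000, 0.0000, 0.0000)
After 1 step: (0.3900, 0.3100, 0.3000)
After 2 steps: (0.3926, 0.3012, 0.3062)
After 3 steps: (0.3933, 0.3007, 0.3060)
P(in position 0 after 3 steps) = 0.3933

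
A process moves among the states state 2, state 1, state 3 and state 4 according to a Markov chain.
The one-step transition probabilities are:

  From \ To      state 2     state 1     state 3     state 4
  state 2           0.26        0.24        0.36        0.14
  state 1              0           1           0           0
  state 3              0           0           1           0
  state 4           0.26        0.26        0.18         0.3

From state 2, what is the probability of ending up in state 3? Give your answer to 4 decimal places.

Let h(s) be the probability of absorption at state 3 starting from transient state s. Then h(state 3) = 1 and h(state 1) = 0. By first-step analysis:
h(state 2) = 0.26·h(state 2) + 0.24·0 + 0.36·1 + 0.14·h(state 4)
h(state 4) = 0.26·h(state 2) + 0.26·0 + 0.18·1 + 0.3·h(state 4)
Solving: h(state 2) = 0.5756, h(state 4) = 0.4709.
Starting from state 2, the probability is 0.5756.

0.5756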